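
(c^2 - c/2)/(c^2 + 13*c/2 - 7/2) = c/(c + 7)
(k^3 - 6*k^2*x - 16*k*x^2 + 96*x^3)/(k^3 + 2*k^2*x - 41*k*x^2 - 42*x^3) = (k^2 - 16*x^2)/(k^2 + 8*k*x + 7*x^2)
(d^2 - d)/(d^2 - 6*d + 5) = d/(d - 5)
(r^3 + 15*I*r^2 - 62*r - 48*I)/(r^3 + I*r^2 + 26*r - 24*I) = (r^2 + 9*I*r - 8)/(r^2 - 5*I*r - 4)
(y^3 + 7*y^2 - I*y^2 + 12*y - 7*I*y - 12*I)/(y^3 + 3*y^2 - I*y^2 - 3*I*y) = (y + 4)/y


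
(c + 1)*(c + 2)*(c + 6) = c^3 + 9*c^2 + 20*c + 12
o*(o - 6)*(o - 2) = o^3 - 8*o^2 + 12*o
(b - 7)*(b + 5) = b^2 - 2*b - 35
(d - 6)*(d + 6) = d^2 - 36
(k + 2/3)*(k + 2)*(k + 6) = k^3 + 26*k^2/3 + 52*k/3 + 8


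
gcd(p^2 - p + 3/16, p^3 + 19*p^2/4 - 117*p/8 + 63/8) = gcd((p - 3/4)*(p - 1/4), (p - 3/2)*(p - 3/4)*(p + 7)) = p - 3/4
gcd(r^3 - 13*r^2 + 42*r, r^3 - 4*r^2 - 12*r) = r^2 - 6*r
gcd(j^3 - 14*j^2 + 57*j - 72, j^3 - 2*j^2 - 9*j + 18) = j - 3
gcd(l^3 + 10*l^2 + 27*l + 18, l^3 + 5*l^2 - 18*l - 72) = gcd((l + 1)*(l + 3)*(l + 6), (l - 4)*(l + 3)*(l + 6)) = l^2 + 9*l + 18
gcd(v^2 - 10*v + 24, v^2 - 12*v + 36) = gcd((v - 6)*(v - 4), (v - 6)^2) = v - 6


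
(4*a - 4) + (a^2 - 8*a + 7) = a^2 - 4*a + 3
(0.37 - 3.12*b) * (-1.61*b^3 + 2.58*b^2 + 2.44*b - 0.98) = 5.0232*b^4 - 8.6453*b^3 - 6.6582*b^2 + 3.9604*b - 0.3626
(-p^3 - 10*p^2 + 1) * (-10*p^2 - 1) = 10*p^5 + 100*p^4 + p^3 - 1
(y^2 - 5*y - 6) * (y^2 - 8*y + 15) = y^4 - 13*y^3 + 49*y^2 - 27*y - 90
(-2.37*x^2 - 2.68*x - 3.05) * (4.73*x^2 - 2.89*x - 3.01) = -11.2101*x^4 - 5.8271*x^3 + 0.4524*x^2 + 16.8813*x + 9.1805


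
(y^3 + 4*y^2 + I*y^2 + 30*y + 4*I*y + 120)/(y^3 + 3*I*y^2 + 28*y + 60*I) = (y + 4)/(y + 2*I)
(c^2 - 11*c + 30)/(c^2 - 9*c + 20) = (c - 6)/(c - 4)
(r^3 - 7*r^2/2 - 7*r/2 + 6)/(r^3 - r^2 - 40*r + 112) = (2*r^2 + r - 3)/(2*(r^2 + 3*r - 28))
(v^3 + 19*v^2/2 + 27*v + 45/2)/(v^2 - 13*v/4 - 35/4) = 2*(2*v^3 + 19*v^2 + 54*v + 45)/(4*v^2 - 13*v - 35)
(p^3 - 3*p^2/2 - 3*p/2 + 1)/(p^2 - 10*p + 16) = (2*p^2 + p - 1)/(2*(p - 8))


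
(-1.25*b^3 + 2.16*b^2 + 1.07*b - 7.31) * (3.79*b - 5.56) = -4.7375*b^4 + 15.1364*b^3 - 7.9543*b^2 - 33.6541*b + 40.6436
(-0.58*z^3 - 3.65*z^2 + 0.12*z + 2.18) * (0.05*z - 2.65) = -0.029*z^4 + 1.3545*z^3 + 9.6785*z^2 - 0.209*z - 5.777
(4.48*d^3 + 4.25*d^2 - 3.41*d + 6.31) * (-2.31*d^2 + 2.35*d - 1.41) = -10.3488*d^5 + 0.710500000000001*d^4 + 11.5478*d^3 - 28.5821*d^2 + 19.6366*d - 8.8971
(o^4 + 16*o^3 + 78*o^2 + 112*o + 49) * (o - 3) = o^5 + 13*o^4 + 30*o^3 - 122*o^2 - 287*o - 147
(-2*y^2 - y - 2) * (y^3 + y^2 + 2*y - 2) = -2*y^5 - 3*y^4 - 7*y^3 - 2*y + 4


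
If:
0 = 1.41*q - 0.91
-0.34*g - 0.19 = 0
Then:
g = -0.56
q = 0.65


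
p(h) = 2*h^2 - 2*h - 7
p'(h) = 4*h - 2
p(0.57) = -7.49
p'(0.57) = 0.28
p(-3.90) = 31.22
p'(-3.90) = -17.60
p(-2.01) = 5.10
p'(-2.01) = -10.04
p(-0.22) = -6.46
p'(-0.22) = -2.88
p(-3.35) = 22.14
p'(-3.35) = -15.40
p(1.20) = -6.52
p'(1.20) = 2.80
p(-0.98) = -3.12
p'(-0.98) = -5.92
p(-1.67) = 1.92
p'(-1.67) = -8.68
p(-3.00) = 17.00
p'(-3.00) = -14.00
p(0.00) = -7.00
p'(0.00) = -2.00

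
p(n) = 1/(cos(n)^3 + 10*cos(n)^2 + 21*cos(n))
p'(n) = (3*sin(n)*cos(n)^2 + 20*sin(n)*cos(n) + 21*sin(n))/(cos(n)^3 + 10*cos(n)^2 + 21*cos(n))^2 = (3*sin(n) + 21*sin(n)/cos(n)^2 + 20*tan(n))/((cos(n) + 3)^2*(cos(n) + 7)^2)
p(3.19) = -0.08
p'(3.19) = -0.00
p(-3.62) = -0.09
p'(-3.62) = 0.02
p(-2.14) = -0.12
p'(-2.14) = -0.13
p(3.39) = -0.08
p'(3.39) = -0.01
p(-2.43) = -0.09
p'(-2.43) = -0.04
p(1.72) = -0.34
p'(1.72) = 2.12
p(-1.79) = -0.24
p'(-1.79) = -0.97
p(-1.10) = 0.09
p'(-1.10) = -0.20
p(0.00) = 0.03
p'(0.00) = 0.00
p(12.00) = 0.04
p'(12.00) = -0.03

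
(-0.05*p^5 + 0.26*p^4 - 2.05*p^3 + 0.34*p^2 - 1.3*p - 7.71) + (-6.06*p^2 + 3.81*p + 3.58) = -0.05*p^5 + 0.26*p^4 - 2.05*p^3 - 5.72*p^2 + 2.51*p - 4.13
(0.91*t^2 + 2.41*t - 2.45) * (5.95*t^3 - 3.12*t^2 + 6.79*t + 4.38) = 5.4145*t^5 + 11.5003*t^4 - 15.9178*t^3 + 27.9937*t^2 - 6.0797*t - 10.731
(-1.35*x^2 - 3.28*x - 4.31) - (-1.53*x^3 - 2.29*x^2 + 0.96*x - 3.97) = 1.53*x^3 + 0.94*x^2 - 4.24*x - 0.339999999999999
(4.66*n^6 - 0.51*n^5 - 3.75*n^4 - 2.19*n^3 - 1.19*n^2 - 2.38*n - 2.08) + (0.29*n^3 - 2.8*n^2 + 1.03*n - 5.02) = 4.66*n^6 - 0.51*n^5 - 3.75*n^4 - 1.9*n^3 - 3.99*n^2 - 1.35*n - 7.1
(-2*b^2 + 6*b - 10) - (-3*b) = -2*b^2 + 9*b - 10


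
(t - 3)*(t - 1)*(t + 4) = t^3 - 13*t + 12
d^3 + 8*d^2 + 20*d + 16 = (d + 2)^2*(d + 4)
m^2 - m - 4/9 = (m - 4/3)*(m + 1/3)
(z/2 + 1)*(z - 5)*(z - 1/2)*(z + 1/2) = z^4/2 - 3*z^3/2 - 41*z^2/8 + 3*z/8 + 5/4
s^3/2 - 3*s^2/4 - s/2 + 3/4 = (s/2 + 1/2)*(s - 3/2)*(s - 1)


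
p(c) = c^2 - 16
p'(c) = 2*c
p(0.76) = -15.42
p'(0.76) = 1.52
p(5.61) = 15.47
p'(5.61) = 11.22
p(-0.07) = -16.00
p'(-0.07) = -0.14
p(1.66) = -13.24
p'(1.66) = 3.32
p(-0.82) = -15.33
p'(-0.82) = -1.64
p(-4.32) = 2.66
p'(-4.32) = -8.64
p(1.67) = -13.21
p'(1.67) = 3.34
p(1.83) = -12.65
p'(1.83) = 3.66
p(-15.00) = 209.00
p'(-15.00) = -30.00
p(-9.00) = 65.00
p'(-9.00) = -18.00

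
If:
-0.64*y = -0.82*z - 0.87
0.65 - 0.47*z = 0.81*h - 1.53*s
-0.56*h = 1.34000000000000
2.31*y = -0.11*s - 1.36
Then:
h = -2.39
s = -2.13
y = -0.49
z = -1.44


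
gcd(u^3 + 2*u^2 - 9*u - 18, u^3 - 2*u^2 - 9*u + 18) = u^2 - 9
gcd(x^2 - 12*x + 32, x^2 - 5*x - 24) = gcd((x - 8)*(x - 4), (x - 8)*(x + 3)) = x - 8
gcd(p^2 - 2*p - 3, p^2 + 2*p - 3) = 1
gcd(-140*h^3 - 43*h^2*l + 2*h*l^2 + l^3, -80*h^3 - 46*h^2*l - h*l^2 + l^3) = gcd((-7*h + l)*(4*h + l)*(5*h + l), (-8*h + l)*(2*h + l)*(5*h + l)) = 5*h + l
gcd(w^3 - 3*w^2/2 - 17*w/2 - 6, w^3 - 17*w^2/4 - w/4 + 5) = w^2 - 3*w - 4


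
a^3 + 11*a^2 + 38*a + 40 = (a + 2)*(a + 4)*(a + 5)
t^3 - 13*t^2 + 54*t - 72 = (t - 6)*(t - 4)*(t - 3)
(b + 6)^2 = b^2 + 12*b + 36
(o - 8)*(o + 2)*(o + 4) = o^3 - 2*o^2 - 40*o - 64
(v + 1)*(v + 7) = v^2 + 8*v + 7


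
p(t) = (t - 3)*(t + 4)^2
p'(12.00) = 544.00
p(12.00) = 2304.00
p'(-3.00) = -11.00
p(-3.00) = -6.00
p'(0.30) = -4.73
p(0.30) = -49.92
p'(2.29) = 30.63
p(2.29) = -28.09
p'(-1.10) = -15.37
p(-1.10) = -34.48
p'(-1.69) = -16.33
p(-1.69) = -25.03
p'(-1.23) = -15.76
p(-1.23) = -32.46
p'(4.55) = 99.61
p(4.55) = 113.31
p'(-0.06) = -8.59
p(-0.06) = -47.50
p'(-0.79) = -14.03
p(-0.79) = -39.05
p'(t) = (t - 3)*(2*t + 8) + (t + 4)^2 = (t + 4)*(3*t - 2)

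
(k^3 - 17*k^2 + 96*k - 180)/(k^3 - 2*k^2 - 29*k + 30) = (k^2 - 11*k + 30)/(k^2 + 4*k - 5)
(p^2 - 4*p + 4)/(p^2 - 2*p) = (p - 2)/p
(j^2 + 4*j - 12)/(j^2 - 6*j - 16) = (-j^2 - 4*j + 12)/(-j^2 + 6*j + 16)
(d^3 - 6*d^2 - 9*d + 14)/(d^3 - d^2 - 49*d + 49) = (d + 2)/(d + 7)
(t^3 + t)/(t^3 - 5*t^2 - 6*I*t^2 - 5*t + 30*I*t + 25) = t*(t + I)/(t^2 - 5*t*(1 + I) + 25*I)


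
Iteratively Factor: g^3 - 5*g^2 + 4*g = (g)*(g^2 - 5*g + 4) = g*(g - 1)*(g - 4)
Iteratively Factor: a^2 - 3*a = (a - 3)*(a)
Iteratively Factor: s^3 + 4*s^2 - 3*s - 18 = (s + 3)*(s^2 + s - 6) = (s - 2)*(s + 3)*(s + 3)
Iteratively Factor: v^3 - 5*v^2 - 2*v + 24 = (v - 4)*(v^2 - v - 6) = (v - 4)*(v + 2)*(v - 3)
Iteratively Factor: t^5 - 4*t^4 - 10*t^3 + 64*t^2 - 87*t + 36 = (t - 1)*(t^4 - 3*t^3 - 13*t^2 + 51*t - 36) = (t - 1)^2*(t^3 - 2*t^2 - 15*t + 36) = (t - 1)^2*(t + 4)*(t^2 - 6*t + 9) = (t - 3)*(t - 1)^2*(t + 4)*(t - 3)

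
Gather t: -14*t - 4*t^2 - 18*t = -4*t^2 - 32*t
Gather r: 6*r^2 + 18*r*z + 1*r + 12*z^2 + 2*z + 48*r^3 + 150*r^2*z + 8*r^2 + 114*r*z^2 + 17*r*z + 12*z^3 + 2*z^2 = 48*r^3 + r^2*(150*z + 14) + r*(114*z^2 + 35*z + 1) + 12*z^3 + 14*z^2 + 2*z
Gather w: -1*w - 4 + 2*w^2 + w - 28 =2*w^2 - 32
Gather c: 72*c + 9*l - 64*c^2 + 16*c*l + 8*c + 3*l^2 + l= -64*c^2 + c*(16*l + 80) + 3*l^2 + 10*l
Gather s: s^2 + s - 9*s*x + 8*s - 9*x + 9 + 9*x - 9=s^2 + s*(9 - 9*x)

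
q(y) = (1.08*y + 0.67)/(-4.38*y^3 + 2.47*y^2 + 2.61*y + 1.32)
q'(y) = (1.08*y + 0.67)*(13.14*y^2 - 4.94*y - 2.61)/(-4.38*y^3 + 2.47*y^2 + 2.61*y + 1.32)^2 + 1.08/(-4.38*y^3 + 2.47*y^2 + 2.61*y + 1.32) = (9.4608*y^3 + 6.1362*y^2 - 3.3098*y - 0.3231)/(19.1844*y^6 - 21.6372*y^5 - 16.7627*y^4 + 1.3302*y^3 + 13.3329*y^2 + 6.8904*y + 1.7424)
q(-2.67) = -0.02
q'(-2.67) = -0.01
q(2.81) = -0.05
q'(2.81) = 0.05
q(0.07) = 0.49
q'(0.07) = -0.23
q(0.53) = 0.45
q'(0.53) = 0.14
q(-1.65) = -0.05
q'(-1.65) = -0.04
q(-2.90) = -0.02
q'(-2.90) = -0.01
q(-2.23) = -0.03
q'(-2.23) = -0.02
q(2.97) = -0.05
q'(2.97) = 0.04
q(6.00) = -0.01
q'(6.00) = 0.00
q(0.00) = 0.51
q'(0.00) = -0.19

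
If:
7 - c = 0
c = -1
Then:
No Solution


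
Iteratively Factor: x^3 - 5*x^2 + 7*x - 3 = (x - 1)*(x^2 - 4*x + 3) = (x - 1)^2*(x - 3)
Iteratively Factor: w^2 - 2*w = (w)*(w - 2)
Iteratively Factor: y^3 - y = (y)*(y^2 - 1) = y*(y + 1)*(y - 1)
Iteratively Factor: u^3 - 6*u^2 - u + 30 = (u + 2)*(u^2 - 8*u + 15) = (u - 5)*(u + 2)*(u - 3)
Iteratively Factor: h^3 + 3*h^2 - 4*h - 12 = (h + 3)*(h^2 - 4) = (h - 2)*(h + 3)*(h + 2)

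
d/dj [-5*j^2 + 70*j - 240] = 70 - 10*j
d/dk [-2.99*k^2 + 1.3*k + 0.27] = 1.3 - 5.98*k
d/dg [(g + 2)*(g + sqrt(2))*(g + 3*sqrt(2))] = 3*g^2 + 4*g + 8*sqrt(2)*g + 6 + 8*sqrt(2)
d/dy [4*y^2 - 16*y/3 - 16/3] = 8*y - 16/3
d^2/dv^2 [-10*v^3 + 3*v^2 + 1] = 6 - 60*v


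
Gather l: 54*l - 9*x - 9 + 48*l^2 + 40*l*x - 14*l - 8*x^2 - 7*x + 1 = 48*l^2 + l*(40*x + 40) - 8*x^2 - 16*x - 8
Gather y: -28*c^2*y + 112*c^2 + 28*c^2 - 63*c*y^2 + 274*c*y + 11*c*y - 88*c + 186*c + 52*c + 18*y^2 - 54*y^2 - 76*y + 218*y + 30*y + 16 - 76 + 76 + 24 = 140*c^2 + 150*c + y^2*(-63*c - 36) + y*(-28*c^2 + 285*c + 172) + 40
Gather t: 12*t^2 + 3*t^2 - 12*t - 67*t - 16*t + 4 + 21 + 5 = 15*t^2 - 95*t + 30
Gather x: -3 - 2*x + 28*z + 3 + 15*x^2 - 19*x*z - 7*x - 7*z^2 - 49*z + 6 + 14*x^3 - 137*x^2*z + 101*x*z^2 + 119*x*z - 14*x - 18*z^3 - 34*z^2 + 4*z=14*x^3 + x^2*(15 - 137*z) + x*(101*z^2 + 100*z - 23) - 18*z^3 - 41*z^2 - 17*z + 6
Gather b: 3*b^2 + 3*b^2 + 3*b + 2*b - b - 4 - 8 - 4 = 6*b^2 + 4*b - 16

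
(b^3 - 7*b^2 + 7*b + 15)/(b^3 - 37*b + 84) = (b^2 - 4*b - 5)/(b^2 + 3*b - 28)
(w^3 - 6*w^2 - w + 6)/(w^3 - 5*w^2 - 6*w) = (w - 1)/w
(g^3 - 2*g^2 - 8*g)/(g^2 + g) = (g^2 - 2*g - 8)/(g + 1)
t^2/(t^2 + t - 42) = t^2/(t^2 + t - 42)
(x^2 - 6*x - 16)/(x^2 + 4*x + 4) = (x - 8)/(x + 2)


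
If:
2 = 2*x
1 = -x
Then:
No Solution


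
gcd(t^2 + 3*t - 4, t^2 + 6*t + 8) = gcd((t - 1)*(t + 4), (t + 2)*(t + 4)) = t + 4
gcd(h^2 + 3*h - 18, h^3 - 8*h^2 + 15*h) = h - 3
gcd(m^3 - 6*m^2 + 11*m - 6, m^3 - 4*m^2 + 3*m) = m^2 - 4*m + 3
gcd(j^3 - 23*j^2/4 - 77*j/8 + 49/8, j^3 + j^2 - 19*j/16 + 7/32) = j^2 + 5*j/4 - 7/8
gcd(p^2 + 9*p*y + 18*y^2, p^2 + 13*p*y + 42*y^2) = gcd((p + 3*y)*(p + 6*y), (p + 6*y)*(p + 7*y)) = p + 6*y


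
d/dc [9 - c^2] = -2*c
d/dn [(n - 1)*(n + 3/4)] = 2*n - 1/4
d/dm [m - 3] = 1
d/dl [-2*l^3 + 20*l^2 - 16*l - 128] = -6*l^2 + 40*l - 16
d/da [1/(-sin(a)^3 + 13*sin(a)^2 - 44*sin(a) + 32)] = (3*sin(a)^2 - 26*sin(a) + 44)*cos(a)/(sin(a)^3 - 13*sin(a)^2 + 44*sin(a) - 32)^2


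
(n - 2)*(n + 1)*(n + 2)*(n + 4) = n^4 + 5*n^3 - 20*n - 16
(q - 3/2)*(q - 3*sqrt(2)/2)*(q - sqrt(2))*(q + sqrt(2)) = q^4 - 3*sqrt(2)*q^3/2 - 3*q^3/2 - 2*q^2 + 9*sqrt(2)*q^2/4 + 3*q + 3*sqrt(2)*q - 9*sqrt(2)/2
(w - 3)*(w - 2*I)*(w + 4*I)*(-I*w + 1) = -I*w^4 + 3*w^3 + 3*I*w^3 - 9*w^2 - 6*I*w^2 + 8*w + 18*I*w - 24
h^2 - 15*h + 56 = (h - 8)*(h - 7)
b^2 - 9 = (b - 3)*(b + 3)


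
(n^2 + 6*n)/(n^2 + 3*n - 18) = n/(n - 3)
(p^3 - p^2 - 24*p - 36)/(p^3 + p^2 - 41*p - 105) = (p^2 - 4*p - 12)/(p^2 - 2*p - 35)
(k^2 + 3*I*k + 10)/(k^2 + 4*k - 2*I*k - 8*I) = (k + 5*I)/(k + 4)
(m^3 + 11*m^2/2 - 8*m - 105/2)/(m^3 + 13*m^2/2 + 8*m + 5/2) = (2*m^2 + m - 21)/(2*m^2 + 3*m + 1)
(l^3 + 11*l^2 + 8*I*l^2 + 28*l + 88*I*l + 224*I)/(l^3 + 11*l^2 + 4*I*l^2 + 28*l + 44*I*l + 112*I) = (l + 8*I)/(l + 4*I)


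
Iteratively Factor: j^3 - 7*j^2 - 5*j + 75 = (j - 5)*(j^2 - 2*j - 15) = (j - 5)^2*(j + 3)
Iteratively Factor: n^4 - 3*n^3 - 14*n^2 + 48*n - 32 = (n + 4)*(n^3 - 7*n^2 + 14*n - 8) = (n - 2)*(n + 4)*(n^2 - 5*n + 4) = (n - 2)*(n - 1)*(n + 4)*(n - 4)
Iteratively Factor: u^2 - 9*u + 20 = (u - 4)*(u - 5)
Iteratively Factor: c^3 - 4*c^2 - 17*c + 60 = (c - 3)*(c^2 - c - 20) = (c - 3)*(c + 4)*(c - 5)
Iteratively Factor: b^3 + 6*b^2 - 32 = (b - 2)*(b^2 + 8*b + 16) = (b - 2)*(b + 4)*(b + 4)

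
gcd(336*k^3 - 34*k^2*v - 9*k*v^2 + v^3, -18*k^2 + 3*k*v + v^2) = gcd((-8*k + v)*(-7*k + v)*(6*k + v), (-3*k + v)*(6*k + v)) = 6*k + v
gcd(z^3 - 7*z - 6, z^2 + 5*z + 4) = z + 1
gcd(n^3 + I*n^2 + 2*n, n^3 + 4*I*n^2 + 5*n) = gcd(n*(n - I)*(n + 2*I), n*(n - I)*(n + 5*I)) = n^2 - I*n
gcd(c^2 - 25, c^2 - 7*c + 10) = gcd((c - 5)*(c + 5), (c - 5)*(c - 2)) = c - 5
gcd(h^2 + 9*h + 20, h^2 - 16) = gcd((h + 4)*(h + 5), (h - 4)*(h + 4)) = h + 4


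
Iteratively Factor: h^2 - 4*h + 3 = (h - 1)*(h - 3)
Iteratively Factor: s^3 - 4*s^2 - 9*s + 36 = (s - 4)*(s^2 - 9) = (s - 4)*(s + 3)*(s - 3)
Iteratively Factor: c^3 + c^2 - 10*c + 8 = (c + 4)*(c^2 - 3*c + 2) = (c - 1)*(c + 4)*(c - 2)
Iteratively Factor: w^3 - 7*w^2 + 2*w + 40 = (w + 2)*(w^2 - 9*w + 20) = (w - 4)*(w + 2)*(w - 5)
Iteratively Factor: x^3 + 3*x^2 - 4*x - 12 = (x - 2)*(x^2 + 5*x + 6) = (x - 2)*(x + 3)*(x + 2)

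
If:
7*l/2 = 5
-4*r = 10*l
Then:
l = 10/7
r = -25/7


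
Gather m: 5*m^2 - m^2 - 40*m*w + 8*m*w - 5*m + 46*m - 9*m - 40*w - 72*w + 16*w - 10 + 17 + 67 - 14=4*m^2 + m*(32 - 32*w) - 96*w + 60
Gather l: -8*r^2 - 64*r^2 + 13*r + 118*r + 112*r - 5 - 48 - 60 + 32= -72*r^2 + 243*r - 81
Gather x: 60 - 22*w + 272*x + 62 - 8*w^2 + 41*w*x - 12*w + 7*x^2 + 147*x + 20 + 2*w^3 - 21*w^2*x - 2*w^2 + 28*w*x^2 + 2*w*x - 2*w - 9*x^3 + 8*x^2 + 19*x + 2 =2*w^3 - 10*w^2 - 36*w - 9*x^3 + x^2*(28*w + 15) + x*(-21*w^2 + 43*w + 438) + 144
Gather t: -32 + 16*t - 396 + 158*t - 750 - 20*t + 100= 154*t - 1078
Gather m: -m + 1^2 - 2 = -m - 1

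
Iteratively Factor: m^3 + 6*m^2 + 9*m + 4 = (m + 1)*(m^2 + 5*m + 4) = (m + 1)^2*(m + 4)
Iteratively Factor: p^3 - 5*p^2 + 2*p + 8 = (p + 1)*(p^2 - 6*p + 8) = (p - 2)*(p + 1)*(p - 4)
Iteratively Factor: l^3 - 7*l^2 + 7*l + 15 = (l - 5)*(l^2 - 2*l - 3) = (l - 5)*(l - 3)*(l + 1)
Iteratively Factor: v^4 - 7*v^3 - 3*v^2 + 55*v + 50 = (v + 1)*(v^3 - 8*v^2 + 5*v + 50) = (v + 1)*(v + 2)*(v^2 - 10*v + 25) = (v - 5)*(v + 1)*(v + 2)*(v - 5)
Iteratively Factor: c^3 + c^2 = (c)*(c^2 + c) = c*(c + 1)*(c)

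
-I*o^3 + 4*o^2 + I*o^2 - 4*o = o*(o + 4*I)*(-I*o + I)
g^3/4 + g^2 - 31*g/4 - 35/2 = (g/4 + 1/2)*(g - 5)*(g + 7)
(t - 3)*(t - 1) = t^2 - 4*t + 3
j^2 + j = j*(j + 1)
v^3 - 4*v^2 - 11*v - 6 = (v - 6)*(v + 1)^2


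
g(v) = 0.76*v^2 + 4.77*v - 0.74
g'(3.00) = 9.33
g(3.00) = 20.41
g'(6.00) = 13.89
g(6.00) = 55.24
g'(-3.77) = -0.96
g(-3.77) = -7.92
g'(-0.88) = 3.43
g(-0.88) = -4.35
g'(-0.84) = 3.49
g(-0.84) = -4.21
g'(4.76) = 12.01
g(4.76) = 39.18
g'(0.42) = 5.41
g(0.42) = 1.40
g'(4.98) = 12.34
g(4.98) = 41.86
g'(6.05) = 13.97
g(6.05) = 55.94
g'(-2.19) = 1.44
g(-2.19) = -7.54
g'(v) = 1.52*v + 4.77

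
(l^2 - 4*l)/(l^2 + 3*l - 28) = l/(l + 7)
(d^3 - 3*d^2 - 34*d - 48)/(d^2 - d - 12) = (d^2 - 6*d - 16)/(d - 4)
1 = 1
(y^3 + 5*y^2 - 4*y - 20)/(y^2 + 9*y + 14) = (y^2 + 3*y - 10)/(y + 7)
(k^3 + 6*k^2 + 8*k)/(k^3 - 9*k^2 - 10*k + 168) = k*(k + 2)/(k^2 - 13*k + 42)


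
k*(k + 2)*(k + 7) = k^3 + 9*k^2 + 14*k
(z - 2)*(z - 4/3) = z^2 - 10*z/3 + 8/3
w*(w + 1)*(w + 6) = w^3 + 7*w^2 + 6*w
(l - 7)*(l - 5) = l^2 - 12*l + 35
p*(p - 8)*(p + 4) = p^3 - 4*p^2 - 32*p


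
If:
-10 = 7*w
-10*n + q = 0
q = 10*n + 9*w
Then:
No Solution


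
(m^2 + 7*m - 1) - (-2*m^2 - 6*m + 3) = 3*m^2 + 13*m - 4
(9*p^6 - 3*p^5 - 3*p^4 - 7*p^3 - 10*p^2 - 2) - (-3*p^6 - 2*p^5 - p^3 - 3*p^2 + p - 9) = 12*p^6 - p^5 - 3*p^4 - 6*p^3 - 7*p^2 - p + 7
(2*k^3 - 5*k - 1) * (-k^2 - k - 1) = -2*k^5 - 2*k^4 + 3*k^3 + 6*k^2 + 6*k + 1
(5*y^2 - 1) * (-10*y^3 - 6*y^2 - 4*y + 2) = -50*y^5 - 30*y^4 - 10*y^3 + 16*y^2 + 4*y - 2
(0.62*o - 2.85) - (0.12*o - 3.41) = 0.5*o + 0.56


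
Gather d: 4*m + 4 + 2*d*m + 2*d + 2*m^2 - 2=d*(2*m + 2) + 2*m^2 + 4*m + 2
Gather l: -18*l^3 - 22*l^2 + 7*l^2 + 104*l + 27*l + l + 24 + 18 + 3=-18*l^3 - 15*l^2 + 132*l + 45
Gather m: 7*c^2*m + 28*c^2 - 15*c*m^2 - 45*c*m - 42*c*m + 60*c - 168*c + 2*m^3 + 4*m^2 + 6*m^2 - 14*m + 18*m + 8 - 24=28*c^2 - 108*c + 2*m^3 + m^2*(10 - 15*c) + m*(7*c^2 - 87*c + 4) - 16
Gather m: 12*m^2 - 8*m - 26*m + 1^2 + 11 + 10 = 12*m^2 - 34*m + 22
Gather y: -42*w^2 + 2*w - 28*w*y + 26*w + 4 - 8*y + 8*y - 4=-42*w^2 - 28*w*y + 28*w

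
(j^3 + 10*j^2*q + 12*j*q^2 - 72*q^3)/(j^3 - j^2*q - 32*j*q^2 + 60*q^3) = (-j - 6*q)/(-j + 5*q)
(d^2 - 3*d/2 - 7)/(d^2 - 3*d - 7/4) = 2*(d + 2)/(2*d + 1)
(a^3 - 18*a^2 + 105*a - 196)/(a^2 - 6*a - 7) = (a^2 - 11*a + 28)/(a + 1)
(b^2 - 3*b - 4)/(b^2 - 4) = (b^2 - 3*b - 4)/(b^2 - 4)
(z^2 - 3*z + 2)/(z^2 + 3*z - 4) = (z - 2)/(z + 4)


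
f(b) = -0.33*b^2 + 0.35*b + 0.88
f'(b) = 0.35 - 0.66*b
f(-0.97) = 0.23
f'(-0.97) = 0.99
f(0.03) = 0.89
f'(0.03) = 0.33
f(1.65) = 0.56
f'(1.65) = -0.74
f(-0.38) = 0.70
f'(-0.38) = 0.60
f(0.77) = 0.95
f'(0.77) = -0.16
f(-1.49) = -0.37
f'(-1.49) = 1.33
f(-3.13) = -3.45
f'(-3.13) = 2.42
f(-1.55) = -0.46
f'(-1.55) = 1.37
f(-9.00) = -29.00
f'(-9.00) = 6.29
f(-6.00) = -13.10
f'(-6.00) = 4.31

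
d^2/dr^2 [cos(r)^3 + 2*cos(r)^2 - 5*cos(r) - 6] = 17*cos(r)/4 - 4*cos(2*r) - 9*cos(3*r)/4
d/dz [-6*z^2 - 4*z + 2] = -12*z - 4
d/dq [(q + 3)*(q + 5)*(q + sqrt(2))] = 3*q^2 + 2*sqrt(2)*q + 16*q + 8*sqrt(2) + 15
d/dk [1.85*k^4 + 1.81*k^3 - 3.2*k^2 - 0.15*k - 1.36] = 7.4*k^3 + 5.43*k^2 - 6.4*k - 0.15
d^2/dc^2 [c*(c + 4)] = 2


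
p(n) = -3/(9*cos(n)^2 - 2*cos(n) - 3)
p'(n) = -3*(18*sin(n)*cos(n) - 2*sin(n))/(9*cos(n)^2 - 2*cos(n) - 3)^2 = 6*(1 - 9*cos(n))*sin(n)/(-9*cos(n)^2 + 2*cos(n) + 3)^2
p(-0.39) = -1.05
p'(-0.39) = 2.06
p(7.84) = 0.99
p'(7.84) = 0.57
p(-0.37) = -1.01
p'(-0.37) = 1.83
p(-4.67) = 1.03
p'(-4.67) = 0.99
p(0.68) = -3.38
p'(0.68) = -28.80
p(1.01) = 1.98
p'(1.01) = -8.35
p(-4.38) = 2.16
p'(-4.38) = 11.57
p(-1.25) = 1.10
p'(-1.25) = 1.40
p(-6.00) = -0.89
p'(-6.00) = -1.12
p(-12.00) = -1.74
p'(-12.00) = -7.17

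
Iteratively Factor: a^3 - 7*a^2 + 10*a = (a - 2)*(a^2 - 5*a) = a*(a - 2)*(a - 5)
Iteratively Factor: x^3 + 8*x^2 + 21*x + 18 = (x + 2)*(x^2 + 6*x + 9) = (x + 2)*(x + 3)*(x + 3)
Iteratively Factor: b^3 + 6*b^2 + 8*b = (b + 2)*(b^2 + 4*b) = b*(b + 2)*(b + 4)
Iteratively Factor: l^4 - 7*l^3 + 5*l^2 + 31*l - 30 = (l - 5)*(l^3 - 2*l^2 - 5*l + 6) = (l - 5)*(l + 2)*(l^2 - 4*l + 3) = (l - 5)*(l - 1)*(l + 2)*(l - 3)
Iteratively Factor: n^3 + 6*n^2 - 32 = (n + 4)*(n^2 + 2*n - 8) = (n + 4)^2*(n - 2)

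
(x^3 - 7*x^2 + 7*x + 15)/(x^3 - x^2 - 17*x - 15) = (x - 3)/(x + 3)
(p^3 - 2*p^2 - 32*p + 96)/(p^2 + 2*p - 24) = p - 4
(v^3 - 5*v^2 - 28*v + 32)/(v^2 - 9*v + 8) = v + 4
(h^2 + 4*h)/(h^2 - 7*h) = (h + 4)/(h - 7)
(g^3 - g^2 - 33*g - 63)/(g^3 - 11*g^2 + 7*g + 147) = (g + 3)/(g - 7)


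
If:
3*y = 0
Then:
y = 0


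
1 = 1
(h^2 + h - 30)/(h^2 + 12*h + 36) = (h - 5)/(h + 6)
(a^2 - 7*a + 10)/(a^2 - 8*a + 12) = (a - 5)/(a - 6)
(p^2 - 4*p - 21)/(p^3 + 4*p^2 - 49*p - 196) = (p + 3)/(p^2 + 11*p + 28)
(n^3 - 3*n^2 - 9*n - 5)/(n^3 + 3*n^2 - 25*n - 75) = (n^2 + 2*n + 1)/(n^2 + 8*n + 15)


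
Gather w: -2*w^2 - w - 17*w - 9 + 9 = -2*w^2 - 18*w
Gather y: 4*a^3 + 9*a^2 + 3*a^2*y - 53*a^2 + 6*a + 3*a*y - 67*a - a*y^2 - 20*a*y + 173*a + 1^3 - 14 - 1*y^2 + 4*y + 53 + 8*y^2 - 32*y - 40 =4*a^3 - 44*a^2 + 112*a + y^2*(7 - a) + y*(3*a^2 - 17*a - 28)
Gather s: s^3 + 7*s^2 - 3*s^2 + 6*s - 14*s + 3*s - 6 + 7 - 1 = s^3 + 4*s^2 - 5*s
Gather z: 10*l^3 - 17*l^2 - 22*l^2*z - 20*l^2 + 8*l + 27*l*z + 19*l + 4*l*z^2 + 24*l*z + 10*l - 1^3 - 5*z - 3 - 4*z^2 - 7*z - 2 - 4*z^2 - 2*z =10*l^3 - 37*l^2 + 37*l + z^2*(4*l - 8) + z*(-22*l^2 + 51*l - 14) - 6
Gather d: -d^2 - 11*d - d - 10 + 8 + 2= -d^2 - 12*d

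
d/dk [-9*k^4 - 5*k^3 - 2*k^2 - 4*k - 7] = -36*k^3 - 15*k^2 - 4*k - 4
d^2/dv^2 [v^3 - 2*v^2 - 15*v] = 6*v - 4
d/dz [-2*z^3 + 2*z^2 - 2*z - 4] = -6*z^2 + 4*z - 2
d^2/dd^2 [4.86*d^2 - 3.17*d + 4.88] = 9.72000000000000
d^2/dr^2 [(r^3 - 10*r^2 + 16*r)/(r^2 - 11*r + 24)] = 6/(r^3 - 9*r^2 + 27*r - 27)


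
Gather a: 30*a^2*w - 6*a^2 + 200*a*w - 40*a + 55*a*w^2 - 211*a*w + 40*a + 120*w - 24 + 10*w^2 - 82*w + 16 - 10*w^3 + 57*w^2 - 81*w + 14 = a^2*(30*w - 6) + a*(55*w^2 - 11*w) - 10*w^3 + 67*w^2 - 43*w + 6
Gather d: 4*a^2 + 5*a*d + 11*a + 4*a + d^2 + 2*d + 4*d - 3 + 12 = 4*a^2 + 15*a + d^2 + d*(5*a + 6) + 9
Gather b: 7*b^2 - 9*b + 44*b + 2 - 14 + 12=7*b^2 + 35*b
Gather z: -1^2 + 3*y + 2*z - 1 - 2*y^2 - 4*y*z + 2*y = -2*y^2 + 5*y + z*(2 - 4*y) - 2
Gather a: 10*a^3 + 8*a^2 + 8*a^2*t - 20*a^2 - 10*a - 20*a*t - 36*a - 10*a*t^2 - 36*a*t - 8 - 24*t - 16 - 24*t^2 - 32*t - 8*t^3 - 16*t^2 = 10*a^3 + a^2*(8*t - 12) + a*(-10*t^2 - 56*t - 46) - 8*t^3 - 40*t^2 - 56*t - 24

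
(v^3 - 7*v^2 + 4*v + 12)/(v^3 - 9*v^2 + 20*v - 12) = (v + 1)/(v - 1)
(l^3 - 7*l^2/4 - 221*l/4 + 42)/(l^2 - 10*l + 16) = (4*l^2 + 25*l - 21)/(4*(l - 2))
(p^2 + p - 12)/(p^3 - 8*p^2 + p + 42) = (p + 4)/(p^2 - 5*p - 14)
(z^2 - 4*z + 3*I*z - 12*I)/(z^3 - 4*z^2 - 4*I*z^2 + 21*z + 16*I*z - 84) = 1/(z - 7*I)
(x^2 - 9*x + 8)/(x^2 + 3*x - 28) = (x^2 - 9*x + 8)/(x^2 + 3*x - 28)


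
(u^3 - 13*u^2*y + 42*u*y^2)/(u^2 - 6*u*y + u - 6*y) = u*(u - 7*y)/(u + 1)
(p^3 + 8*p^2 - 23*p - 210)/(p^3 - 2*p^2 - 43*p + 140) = (p + 6)/(p - 4)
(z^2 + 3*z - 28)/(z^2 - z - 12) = (z + 7)/(z + 3)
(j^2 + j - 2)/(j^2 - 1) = (j + 2)/(j + 1)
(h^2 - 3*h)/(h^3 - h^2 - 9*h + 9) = h/(h^2 + 2*h - 3)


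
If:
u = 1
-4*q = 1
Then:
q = -1/4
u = 1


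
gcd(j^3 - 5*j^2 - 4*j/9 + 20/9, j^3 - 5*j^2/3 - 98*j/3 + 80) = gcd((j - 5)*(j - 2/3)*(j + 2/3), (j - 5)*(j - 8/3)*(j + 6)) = j - 5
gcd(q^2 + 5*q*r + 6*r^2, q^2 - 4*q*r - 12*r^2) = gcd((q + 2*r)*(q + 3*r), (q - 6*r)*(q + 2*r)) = q + 2*r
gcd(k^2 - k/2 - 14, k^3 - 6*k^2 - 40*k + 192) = k - 4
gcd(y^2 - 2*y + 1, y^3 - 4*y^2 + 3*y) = y - 1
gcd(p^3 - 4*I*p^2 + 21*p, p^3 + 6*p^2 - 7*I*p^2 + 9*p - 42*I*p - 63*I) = p - 7*I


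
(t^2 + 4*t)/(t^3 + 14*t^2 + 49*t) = (t + 4)/(t^2 + 14*t + 49)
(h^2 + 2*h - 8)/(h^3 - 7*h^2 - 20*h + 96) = (h - 2)/(h^2 - 11*h + 24)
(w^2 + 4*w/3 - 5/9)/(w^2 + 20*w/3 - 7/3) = (w + 5/3)/(w + 7)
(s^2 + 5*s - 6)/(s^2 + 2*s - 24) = (s - 1)/(s - 4)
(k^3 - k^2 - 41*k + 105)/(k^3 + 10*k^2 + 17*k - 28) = (k^2 - 8*k + 15)/(k^2 + 3*k - 4)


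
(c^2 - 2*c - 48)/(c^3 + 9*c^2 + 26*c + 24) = (c^2 - 2*c - 48)/(c^3 + 9*c^2 + 26*c + 24)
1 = 1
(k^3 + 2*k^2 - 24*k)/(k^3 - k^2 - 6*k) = (-k^2 - 2*k + 24)/(-k^2 + k + 6)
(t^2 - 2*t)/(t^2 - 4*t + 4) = t/(t - 2)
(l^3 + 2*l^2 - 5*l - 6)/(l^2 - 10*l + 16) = (l^2 + 4*l + 3)/(l - 8)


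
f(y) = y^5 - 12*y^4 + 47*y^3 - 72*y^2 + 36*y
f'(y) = 5*y^4 - 48*y^3 + 141*y^2 - 144*y + 36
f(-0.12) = -5.44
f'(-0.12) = 55.39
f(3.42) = -12.73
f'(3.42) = -43.34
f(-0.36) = -24.69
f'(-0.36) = 108.44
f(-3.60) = -5875.75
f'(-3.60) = 5461.06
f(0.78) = 2.43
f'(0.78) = -11.46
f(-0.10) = -4.37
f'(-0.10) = 51.86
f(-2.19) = -1244.23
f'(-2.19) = 1646.79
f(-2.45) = -1732.20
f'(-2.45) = 2121.20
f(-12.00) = -589680.00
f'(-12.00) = 208692.00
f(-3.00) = -3240.00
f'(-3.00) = 3438.00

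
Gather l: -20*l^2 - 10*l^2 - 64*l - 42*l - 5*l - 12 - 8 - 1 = -30*l^2 - 111*l - 21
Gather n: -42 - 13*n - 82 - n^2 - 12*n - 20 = -n^2 - 25*n - 144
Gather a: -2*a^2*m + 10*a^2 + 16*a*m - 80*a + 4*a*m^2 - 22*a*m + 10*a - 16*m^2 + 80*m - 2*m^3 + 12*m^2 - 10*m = a^2*(10 - 2*m) + a*(4*m^2 - 6*m - 70) - 2*m^3 - 4*m^2 + 70*m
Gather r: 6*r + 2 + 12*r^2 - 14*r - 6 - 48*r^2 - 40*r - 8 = -36*r^2 - 48*r - 12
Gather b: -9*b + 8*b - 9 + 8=-b - 1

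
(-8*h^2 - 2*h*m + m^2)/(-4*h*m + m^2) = (2*h + m)/m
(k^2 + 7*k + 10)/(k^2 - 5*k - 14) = (k + 5)/(k - 7)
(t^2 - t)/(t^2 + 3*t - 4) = t/(t + 4)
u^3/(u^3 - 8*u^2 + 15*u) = u^2/(u^2 - 8*u + 15)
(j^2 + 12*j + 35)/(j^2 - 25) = (j + 7)/(j - 5)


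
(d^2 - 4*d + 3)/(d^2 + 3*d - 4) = (d - 3)/(d + 4)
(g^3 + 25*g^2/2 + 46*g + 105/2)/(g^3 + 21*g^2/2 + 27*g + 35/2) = (g + 3)/(g + 1)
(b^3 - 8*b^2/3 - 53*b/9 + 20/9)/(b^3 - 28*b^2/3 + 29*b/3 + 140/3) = (b - 1/3)/(b - 7)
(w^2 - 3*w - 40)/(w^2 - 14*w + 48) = (w + 5)/(w - 6)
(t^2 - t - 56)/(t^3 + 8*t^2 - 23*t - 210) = (t - 8)/(t^2 + t - 30)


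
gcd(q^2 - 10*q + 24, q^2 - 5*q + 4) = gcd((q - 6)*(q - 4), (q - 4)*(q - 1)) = q - 4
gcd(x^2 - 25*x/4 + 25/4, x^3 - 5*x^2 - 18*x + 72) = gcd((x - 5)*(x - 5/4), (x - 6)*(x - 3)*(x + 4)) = 1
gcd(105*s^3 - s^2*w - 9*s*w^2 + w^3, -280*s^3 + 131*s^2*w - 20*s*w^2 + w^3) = 35*s^2 - 12*s*w + w^2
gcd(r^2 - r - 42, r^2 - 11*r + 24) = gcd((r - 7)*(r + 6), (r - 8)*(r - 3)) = 1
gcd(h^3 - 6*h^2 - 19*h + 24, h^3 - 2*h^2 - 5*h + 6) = h - 1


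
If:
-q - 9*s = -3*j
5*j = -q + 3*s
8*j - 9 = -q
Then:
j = 9/5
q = -27/5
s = 6/5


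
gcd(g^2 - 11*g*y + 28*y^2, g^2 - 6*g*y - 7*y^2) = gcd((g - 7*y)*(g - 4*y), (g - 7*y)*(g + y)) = -g + 7*y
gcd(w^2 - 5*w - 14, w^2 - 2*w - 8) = w + 2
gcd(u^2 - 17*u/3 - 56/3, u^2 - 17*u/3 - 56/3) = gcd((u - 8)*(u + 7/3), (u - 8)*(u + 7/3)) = u^2 - 17*u/3 - 56/3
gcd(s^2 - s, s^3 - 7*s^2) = s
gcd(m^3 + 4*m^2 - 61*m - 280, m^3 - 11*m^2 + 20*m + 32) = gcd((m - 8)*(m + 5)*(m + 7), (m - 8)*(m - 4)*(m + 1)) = m - 8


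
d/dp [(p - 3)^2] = 2*p - 6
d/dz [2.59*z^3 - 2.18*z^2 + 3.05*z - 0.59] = 7.77*z^2 - 4.36*z + 3.05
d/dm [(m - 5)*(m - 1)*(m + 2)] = 3*m^2 - 8*m - 7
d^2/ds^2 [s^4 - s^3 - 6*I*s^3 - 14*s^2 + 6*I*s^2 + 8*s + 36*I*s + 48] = 12*s^2 + s*(-6 - 36*I) - 28 + 12*I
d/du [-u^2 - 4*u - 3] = -2*u - 4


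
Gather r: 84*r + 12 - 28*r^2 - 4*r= -28*r^2 + 80*r + 12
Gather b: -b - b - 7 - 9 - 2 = -2*b - 18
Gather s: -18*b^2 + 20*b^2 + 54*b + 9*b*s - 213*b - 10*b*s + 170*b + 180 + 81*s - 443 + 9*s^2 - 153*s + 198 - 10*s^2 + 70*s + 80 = 2*b^2 + 11*b - s^2 + s*(-b - 2) + 15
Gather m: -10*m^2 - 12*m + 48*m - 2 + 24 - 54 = -10*m^2 + 36*m - 32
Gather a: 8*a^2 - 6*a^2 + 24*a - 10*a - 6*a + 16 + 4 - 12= 2*a^2 + 8*a + 8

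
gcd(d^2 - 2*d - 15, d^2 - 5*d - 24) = d + 3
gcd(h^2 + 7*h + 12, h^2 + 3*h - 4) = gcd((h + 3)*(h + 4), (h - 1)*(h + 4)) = h + 4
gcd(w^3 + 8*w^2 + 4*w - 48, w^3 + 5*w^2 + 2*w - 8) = w + 4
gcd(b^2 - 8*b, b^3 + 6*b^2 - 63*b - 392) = b - 8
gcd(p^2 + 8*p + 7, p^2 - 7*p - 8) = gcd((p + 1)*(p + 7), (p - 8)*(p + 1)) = p + 1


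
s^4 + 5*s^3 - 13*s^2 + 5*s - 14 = (s - 2)*(s + 7)*(s - I)*(s + I)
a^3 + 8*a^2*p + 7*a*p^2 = a*(a + p)*(a + 7*p)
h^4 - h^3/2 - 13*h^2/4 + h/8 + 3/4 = (h - 2)*(h - 1/2)*(h + 1/2)*(h + 3/2)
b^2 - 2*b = b*(b - 2)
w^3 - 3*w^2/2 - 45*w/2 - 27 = (w - 6)*(w + 3/2)*(w + 3)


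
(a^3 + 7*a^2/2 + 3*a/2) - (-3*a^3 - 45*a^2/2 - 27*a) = 4*a^3 + 26*a^2 + 57*a/2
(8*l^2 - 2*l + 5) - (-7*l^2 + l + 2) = 15*l^2 - 3*l + 3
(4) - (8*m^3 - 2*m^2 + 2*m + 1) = -8*m^3 + 2*m^2 - 2*m + 3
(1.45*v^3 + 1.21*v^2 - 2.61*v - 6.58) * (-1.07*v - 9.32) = -1.5515*v^4 - 14.8087*v^3 - 8.4845*v^2 + 31.3658*v + 61.3256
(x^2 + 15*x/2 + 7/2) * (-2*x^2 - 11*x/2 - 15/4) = -2*x^4 - 41*x^3/2 - 52*x^2 - 379*x/8 - 105/8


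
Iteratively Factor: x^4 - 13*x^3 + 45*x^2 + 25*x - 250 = (x - 5)*(x^3 - 8*x^2 + 5*x + 50) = (x - 5)^2*(x^2 - 3*x - 10) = (x - 5)^3*(x + 2)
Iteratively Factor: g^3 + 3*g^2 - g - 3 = (g - 1)*(g^2 + 4*g + 3) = (g - 1)*(g + 3)*(g + 1)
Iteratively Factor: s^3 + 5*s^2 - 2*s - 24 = (s + 4)*(s^2 + s - 6) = (s - 2)*(s + 4)*(s + 3)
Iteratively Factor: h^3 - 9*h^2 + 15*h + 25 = (h - 5)*(h^2 - 4*h - 5) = (h - 5)^2*(h + 1)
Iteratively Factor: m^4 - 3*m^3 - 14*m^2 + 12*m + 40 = (m - 2)*(m^3 - m^2 - 16*m - 20) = (m - 2)*(m + 2)*(m^2 - 3*m - 10) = (m - 2)*(m + 2)^2*(m - 5)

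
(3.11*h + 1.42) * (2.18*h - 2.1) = 6.7798*h^2 - 3.4354*h - 2.982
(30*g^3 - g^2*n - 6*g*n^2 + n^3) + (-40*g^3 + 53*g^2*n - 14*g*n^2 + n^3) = -10*g^3 + 52*g^2*n - 20*g*n^2 + 2*n^3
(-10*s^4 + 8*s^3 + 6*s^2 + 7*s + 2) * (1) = -10*s^4 + 8*s^3 + 6*s^2 + 7*s + 2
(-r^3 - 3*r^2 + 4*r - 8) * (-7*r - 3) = 7*r^4 + 24*r^3 - 19*r^2 + 44*r + 24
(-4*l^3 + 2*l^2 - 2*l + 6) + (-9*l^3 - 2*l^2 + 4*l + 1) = -13*l^3 + 2*l + 7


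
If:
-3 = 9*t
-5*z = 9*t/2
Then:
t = -1/3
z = 3/10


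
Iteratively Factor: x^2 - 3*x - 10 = (x - 5)*(x + 2)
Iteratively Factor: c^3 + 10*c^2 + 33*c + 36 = (c + 4)*(c^2 + 6*c + 9) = (c + 3)*(c + 4)*(c + 3)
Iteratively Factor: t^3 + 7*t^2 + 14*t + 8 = (t + 2)*(t^2 + 5*t + 4) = (t + 1)*(t + 2)*(t + 4)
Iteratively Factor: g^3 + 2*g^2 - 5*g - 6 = (g + 1)*(g^2 + g - 6) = (g + 1)*(g + 3)*(g - 2)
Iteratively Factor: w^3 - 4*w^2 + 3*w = (w - 1)*(w^2 - 3*w) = (w - 3)*(w - 1)*(w)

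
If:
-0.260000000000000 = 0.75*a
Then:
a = -0.35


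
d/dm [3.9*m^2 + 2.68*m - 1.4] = 7.8*m + 2.68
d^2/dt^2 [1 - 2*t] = 0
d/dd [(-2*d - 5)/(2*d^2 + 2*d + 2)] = (-d^2 - d + (2*d + 1)*(2*d + 5)/2 - 1)/(d^2 + d + 1)^2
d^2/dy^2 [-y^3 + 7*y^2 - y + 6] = 14 - 6*y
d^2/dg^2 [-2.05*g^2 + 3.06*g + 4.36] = -4.10000000000000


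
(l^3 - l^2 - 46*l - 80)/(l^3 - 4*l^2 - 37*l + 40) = (l + 2)/(l - 1)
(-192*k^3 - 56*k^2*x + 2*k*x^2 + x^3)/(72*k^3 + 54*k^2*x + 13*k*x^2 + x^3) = (-8*k + x)/(3*k + x)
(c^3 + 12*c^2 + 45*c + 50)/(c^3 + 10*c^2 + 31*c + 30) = (c + 5)/(c + 3)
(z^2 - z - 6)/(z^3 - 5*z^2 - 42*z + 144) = (z + 2)/(z^2 - 2*z - 48)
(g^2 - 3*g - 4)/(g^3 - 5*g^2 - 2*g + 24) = (g + 1)/(g^2 - g - 6)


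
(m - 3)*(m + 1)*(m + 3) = m^3 + m^2 - 9*m - 9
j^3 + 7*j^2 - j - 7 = (j - 1)*(j + 1)*(j + 7)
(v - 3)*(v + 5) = v^2 + 2*v - 15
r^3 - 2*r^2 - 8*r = r*(r - 4)*(r + 2)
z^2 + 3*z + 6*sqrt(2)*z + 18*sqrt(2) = (z + 3)*(z + 6*sqrt(2))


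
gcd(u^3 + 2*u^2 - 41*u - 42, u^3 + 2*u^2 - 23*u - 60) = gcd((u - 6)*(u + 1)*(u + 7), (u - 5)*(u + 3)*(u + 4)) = 1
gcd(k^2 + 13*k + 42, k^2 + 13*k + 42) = k^2 + 13*k + 42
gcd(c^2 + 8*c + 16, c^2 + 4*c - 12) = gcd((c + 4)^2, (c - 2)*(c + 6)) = 1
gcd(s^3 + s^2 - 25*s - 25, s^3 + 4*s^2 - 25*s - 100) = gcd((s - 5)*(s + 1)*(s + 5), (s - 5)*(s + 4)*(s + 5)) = s^2 - 25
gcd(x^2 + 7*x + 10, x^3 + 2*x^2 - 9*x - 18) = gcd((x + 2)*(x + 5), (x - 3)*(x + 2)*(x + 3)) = x + 2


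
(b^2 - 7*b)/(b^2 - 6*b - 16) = b*(7 - b)/(-b^2 + 6*b + 16)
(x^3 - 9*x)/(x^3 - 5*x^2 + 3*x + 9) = x*(x + 3)/(x^2 - 2*x - 3)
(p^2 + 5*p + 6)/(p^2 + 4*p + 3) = (p + 2)/(p + 1)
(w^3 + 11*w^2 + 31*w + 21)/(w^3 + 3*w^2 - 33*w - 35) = (w + 3)/(w - 5)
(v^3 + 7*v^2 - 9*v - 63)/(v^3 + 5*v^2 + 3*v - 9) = (v^2 + 4*v - 21)/(v^2 + 2*v - 3)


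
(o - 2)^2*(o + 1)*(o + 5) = o^4 + 2*o^3 - 15*o^2 + 4*o + 20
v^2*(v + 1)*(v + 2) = v^4 + 3*v^3 + 2*v^2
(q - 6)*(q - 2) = q^2 - 8*q + 12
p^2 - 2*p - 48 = (p - 8)*(p + 6)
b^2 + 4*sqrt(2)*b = b*(b + 4*sqrt(2))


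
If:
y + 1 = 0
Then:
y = -1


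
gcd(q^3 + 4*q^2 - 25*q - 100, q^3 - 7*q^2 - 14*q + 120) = q^2 - q - 20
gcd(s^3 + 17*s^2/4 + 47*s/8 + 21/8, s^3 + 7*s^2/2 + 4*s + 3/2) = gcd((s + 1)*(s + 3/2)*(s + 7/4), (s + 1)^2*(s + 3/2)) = s^2 + 5*s/2 + 3/2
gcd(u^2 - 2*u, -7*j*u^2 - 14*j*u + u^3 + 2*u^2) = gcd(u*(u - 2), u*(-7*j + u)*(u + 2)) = u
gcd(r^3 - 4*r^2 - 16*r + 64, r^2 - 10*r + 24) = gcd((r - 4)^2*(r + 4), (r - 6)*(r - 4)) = r - 4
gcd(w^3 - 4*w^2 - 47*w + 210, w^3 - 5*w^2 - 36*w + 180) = w^2 - 11*w + 30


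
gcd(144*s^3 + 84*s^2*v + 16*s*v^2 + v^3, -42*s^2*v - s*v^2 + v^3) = 6*s + v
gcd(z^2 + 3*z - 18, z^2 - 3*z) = z - 3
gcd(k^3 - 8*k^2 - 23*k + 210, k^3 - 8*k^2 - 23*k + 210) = k^3 - 8*k^2 - 23*k + 210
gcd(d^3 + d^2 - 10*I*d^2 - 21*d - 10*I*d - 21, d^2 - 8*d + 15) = 1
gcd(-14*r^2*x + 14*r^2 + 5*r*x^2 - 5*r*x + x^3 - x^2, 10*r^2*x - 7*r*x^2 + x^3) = -2*r + x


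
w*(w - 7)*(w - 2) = w^3 - 9*w^2 + 14*w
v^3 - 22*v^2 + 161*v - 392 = (v - 8)*(v - 7)^2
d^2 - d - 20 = (d - 5)*(d + 4)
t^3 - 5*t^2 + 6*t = t*(t - 3)*(t - 2)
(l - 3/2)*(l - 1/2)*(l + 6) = l^3 + 4*l^2 - 45*l/4 + 9/2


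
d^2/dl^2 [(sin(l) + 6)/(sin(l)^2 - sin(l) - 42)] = (-7*sin(l) + cos(l)^2 + 1)/(sin(l) - 7)^3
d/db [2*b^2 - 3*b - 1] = 4*b - 3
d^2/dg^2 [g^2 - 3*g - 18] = 2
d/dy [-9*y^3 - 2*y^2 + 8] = y*(-27*y - 4)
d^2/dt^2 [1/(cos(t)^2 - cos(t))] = (-(1 - cos(2*t))^2 - 15*cos(t)/4 - 3*cos(2*t)/2 + 3*cos(3*t)/4 + 9/2)/((cos(t) - 1)^3*cos(t)^3)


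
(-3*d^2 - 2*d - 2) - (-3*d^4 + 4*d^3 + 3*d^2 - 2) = 3*d^4 - 4*d^3 - 6*d^2 - 2*d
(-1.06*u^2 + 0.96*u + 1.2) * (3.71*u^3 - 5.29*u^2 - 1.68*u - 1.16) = -3.9326*u^5 + 9.169*u^4 + 1.1544*u^3 - 6.7312*u^2 - 3.1296*u - 1.392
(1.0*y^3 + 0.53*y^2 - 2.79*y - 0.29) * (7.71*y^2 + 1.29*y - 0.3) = 7.71*y^5 + 5.3763*y^4 - 21.1272*y^3 - 5.994*y^2 + 0.4629*y + 0.087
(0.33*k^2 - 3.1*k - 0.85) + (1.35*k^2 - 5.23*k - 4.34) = 1.68*k^2 - 8.33*k - 5.19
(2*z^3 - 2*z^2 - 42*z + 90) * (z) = 2*z^4 - 2*z^3 - 42*z^2 + 90*z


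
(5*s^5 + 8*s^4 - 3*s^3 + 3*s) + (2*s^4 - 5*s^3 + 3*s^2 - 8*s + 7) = 5*s^5 + 10*s^4 - 8*s^3 + 3*s^2 - 5*s + 7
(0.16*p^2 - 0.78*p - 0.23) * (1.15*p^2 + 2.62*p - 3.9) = 0.184*p^4 - 0.4778*p^3 - 2.9321*p^2 + 2.4394*p + 0.897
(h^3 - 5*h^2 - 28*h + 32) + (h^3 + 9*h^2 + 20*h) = 2*h^3 + 4*h^2 - 8*h + 32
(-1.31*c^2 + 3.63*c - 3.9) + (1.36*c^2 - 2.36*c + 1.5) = 0.05*c^2 + 1.27*c - 2.4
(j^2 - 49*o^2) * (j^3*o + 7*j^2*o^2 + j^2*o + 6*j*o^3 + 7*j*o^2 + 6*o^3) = j^5*o + 7*j^4*o^2 + j^4*o - 43*j^3*o^3 + 7*j^3*o^2 - 343*j^2*o^4 - 43*j^2*o^3 - 294*j*o^5 - 343*j*o^4 - 294*o^5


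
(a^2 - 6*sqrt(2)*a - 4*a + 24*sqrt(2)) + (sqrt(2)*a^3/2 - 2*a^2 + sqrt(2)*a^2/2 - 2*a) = sqrt(2)*a^3/2 - a^2 + sqrt(2)*a^2/2 - 6*sqrt(2)*a - 6*a + 24*sqrt(2)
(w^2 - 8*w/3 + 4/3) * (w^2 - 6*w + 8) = w^4 - 26*w^3/3 + 76*w^2/3 - 88*w/3 + 32/3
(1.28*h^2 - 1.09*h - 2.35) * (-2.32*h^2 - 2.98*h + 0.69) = -2.9696*h^4 - 1.2856*h^3 + 9.5834*h^2 + 6.2509*h - 1.6215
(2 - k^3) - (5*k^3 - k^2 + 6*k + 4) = -6*k^3 + k^2 - 6*k - 2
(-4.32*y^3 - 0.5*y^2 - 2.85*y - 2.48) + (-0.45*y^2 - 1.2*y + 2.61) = -4.32*y^3 - 0.95*y^2 - 4.05*y + 0.13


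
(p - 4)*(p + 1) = p^2 - 3*p - 4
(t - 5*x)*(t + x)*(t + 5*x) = t^3 + t^2*x - 25*t*x^2 - 25*x^3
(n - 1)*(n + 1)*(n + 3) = n^3 + 3*n^2 - n - 3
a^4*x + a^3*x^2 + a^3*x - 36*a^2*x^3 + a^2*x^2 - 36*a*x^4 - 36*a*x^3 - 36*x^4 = (a - 6*x)*(a + x)*(a + 6*x)*(a*x + x)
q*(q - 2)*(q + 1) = q^3 - q^2 - 2*q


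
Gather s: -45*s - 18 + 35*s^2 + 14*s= 35*s^2 - 31*s - 18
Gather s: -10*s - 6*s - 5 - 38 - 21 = -16*s - 64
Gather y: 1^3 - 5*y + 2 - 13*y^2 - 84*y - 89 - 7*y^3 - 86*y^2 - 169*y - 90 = -7*y^3 - 99*y^2 - 258*y - 176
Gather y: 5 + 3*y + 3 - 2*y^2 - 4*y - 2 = -2*y^2 - y + 6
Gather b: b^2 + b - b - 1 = b^2 - 1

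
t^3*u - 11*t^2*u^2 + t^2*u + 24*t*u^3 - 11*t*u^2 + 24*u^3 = (t - 8*u)*(t - 3*u)*(t*u + u)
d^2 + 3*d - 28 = (d - 4)*(d + 7)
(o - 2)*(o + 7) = o^2 + 5*o - 14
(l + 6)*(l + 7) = l^2 + 13*l + 42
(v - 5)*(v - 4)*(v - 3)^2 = v^4 - 15*v^3 + 83*v^2 - 201*v + 180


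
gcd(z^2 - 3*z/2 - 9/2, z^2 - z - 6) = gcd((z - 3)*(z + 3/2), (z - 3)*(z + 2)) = z - 3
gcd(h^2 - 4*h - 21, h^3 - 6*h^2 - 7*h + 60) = h + 3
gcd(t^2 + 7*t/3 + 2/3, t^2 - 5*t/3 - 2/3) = t + 1/3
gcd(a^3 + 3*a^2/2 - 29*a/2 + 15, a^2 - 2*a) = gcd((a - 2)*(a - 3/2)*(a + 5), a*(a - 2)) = a - 2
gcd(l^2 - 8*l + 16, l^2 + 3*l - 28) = l - 4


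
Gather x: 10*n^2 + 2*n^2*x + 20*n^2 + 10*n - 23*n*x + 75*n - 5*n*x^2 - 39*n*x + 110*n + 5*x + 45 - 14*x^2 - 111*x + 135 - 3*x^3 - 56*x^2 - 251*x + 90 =30*n^2 + 195*n - 3*x^3 + x^2*(-5*n - 70) + x*(2*n^2 - 62*n - 357) + 270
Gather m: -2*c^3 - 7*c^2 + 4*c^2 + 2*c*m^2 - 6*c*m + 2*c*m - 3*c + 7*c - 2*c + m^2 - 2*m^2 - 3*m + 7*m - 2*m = -2*c^3 - 3*c^2 + 2*c + m^2*(2*c - 1) + m*(2 - 4*c)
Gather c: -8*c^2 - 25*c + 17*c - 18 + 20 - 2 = -8*c^2 - 8*c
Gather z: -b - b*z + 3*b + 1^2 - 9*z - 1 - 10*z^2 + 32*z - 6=2*b - 10*z^2 + z*(23 - b) - 6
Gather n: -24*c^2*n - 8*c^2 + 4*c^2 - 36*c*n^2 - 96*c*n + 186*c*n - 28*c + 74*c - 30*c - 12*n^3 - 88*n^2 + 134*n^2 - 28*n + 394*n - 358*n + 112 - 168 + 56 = -4*c^2 + 16*c - 12*n^3 + n^2*(46 - 36*c) + n*(-24*c^2 + 90*c + 8)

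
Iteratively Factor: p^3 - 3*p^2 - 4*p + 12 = (p - 3)*(p^2 - 4) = (p - 3)*(p - 2)*(p + 2)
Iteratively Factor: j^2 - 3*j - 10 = (j + 2)*(j - 5)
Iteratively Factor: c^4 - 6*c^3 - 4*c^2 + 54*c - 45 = (c + 3)*(c^3 - 9*c^2 + 23*c - 15) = (c - 3)*(c + 3)*(c^2 - 6*c + 5) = (c - 3)*(c - 1)*(c + 3)*(c - 5)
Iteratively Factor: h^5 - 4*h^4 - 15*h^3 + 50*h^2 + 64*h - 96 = (h - 1)*(h^4 - 3*h^3 - 18*h^2 + 32*h + 96) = (h - 1)*(h + 2)*(h^3 - 5*h^2 - 8*h + 48) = (h - 4)*(h - 1)*(h + 2)*(h^2 - h - 12) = (h - 4)^2*(h - 1)*(h + 2)*(h + 3)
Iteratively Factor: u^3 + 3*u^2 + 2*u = (u + 1)*(u^2 + 2*u) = u*(u + 1)*(u + 2)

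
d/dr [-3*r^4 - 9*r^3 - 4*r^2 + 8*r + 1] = -12*r^3 - 27*r^2 - 8*r + 8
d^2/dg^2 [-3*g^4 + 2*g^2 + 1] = 4 - 36*g^2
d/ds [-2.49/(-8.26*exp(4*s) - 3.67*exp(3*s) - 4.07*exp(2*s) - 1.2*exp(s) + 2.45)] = (-82.2696*exp(3*s) - 27.4149*exp(2*s) - 20.2686*exp(s) - 2.988)*exp(s)/(8.26*exp(4*s) + 3.67*exp(3*s) + 4.07*exp(2*s) + 1.2*exp(s) - 2.45)^2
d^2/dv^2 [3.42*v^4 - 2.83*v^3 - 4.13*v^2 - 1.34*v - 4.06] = 41.04*v^2 - 16.98*v - 8.26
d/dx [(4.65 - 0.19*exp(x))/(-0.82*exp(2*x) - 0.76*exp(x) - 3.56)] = (-0.1558*exp(2*x) + 7.626*exp(x) + 4.2104)*exp(x)/(0.6724*exp(4*x) + 1.2464*exp(3*x) + 6.416*exp(2*x) + 5.4112*exp(x) + 12.6736)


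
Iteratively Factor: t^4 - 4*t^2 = (t - 2)*(t^3 + 2*t^2) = (t - 2)*(t + 2)*(t^2) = t*(t - 2)*(t + 2)*(t)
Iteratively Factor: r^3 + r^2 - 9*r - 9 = (r - 3)*(r^2 + 4*r + 3) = (r - 3)*(r + 1)*(r + 3)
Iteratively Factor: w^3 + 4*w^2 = (w)*(w^2 + 4*w) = w*(w + 4)*(w)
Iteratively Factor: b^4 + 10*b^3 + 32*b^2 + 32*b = (b + 2)*(b^3 + 8*b^2 + 16*b) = b*(b + 2)*(b^2 + 8*b + 16) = b*(b + 2)*(b + 4)*(b + 4)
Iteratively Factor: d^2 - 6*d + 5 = (d - 1)*(d - 5)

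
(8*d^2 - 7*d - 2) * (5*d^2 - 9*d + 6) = 40*d^4 - 107*d^3 + 101*d^2 - 24*d - 12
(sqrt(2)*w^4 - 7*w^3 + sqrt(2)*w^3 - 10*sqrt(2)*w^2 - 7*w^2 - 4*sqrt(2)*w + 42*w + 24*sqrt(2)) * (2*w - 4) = 2*sqrt(2)*w^5 - 14*w^4 - 2*sqrt(2)*w^4 - 24*sqrt(2)*w^3 + 14*w^3 + 32*sqrt(2)*w^2 + 112*w^2 - 168*w + 64*sqrt(2)*w - 96*sqrt(2)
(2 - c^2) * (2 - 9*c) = 9*c^3 - 2*c^2 - 18*c + 4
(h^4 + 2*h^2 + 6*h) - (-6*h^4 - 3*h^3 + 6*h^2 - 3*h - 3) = 7*h^4 + 3*h^3 - 4*h^2 + 9*h + 3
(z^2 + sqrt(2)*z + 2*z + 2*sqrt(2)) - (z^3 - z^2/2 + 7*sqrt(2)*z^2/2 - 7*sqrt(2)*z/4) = -z^3 - 7*sqrt(2)*z^2/2 + 3*z^2/2 + 2*z + 11*sqrt(2)*z/4 + 2*sqrt(2)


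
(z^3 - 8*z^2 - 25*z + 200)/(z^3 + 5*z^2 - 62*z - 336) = (z^2 - 25)/(z^2 + 13*z + 42)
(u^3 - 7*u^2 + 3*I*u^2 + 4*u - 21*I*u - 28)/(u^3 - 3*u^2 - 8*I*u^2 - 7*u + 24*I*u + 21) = (u^2 + u*(-7 + 4*I) - 28*I)/(u^2 - u*(3 + 7*I) + 21*I)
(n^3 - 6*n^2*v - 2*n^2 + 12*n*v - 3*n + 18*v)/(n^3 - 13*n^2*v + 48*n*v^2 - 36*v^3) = (n^2 - 2*n - 3)/(n^2 - 7*n*v + 6*v^2)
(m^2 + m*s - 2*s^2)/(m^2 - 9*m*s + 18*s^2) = (m^2 + m*s - 2*s^2)/(m^2 - 9*m*s + 18*s^2)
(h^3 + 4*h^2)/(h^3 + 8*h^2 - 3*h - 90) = h^2*(h + 4)/(h^3 + 8*h^2 - 3*h - 90)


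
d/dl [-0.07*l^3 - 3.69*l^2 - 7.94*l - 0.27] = -0.21*l^2 - 7.38*l - 7.94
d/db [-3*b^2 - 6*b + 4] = -6*b - 6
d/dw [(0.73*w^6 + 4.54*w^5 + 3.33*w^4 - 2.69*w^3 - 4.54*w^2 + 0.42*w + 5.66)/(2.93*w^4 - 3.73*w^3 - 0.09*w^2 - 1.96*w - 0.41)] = (4.2778*w^9 + 5.13349999999999*w^8 - 34.1312*w^7 - 12.919*w^6 - 11.3844*w^5 - 49.2713*w^4 - 58.1184*w^3 + 75.5803*w^2 + 4.7416*w + 10.9214)/(8.5849*w^8 - 21.8578*w^7 + 13.3855*w^6 - 10.8142*w^5 + 12.2271*w^4 + 3.4114*w^3 + 3.9154*w^2 + 1.6072*w + 0.1681)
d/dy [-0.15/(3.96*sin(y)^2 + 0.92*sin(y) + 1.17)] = (1.188*sin(y) + 0.138)*cos(y)/(3.96*sin(y)^2 + 0.92*sin(y) + 1.17)^2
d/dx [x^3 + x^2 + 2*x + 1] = 3*x^2 + 2*x + 2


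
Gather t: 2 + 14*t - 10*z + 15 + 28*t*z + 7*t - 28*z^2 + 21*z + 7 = t*(28*z + 21) - 28*z^2 + 11*z + 24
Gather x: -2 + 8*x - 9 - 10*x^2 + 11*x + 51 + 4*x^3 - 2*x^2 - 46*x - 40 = 4*x^3 - 12*x^2 - 27*x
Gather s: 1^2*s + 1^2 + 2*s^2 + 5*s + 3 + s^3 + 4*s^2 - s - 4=s^3 + 6*s^2 + 5*s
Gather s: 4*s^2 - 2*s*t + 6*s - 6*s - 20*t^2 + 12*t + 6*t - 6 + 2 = 4*s^2 - 2*s*t - 20*t^2 + 18*t - 4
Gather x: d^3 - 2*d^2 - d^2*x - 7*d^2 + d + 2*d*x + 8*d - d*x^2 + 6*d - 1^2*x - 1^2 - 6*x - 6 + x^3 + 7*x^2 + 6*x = d^3 - 9*d^2 + 15*d + x^3 + x^2*(7 - d) + x*(-d^2 + 2*d - 1) - 7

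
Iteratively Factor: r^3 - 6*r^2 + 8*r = (r - 4)*(r^2 - 2*r) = (r - 4)*(r - 2)*(r)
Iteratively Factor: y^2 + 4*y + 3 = (y + 1)*(y + 3)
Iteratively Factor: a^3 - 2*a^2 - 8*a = (a)*(a^2 - 2*a - 8) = a*(a - 4)*(a + 2)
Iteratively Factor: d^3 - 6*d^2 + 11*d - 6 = (d - 3)*(d^2 - 3*d + 2) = (d - 3)*(d - 1)*(d - 2)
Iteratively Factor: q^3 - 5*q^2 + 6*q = (q - 3)*(q^2 - 2*q) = (q - 3)*(q - 2)*(q)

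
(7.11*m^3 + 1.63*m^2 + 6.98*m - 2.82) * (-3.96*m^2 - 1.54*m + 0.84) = -28.1556*m^5 - 17.4042*m^4 - 24.1786*m^3 + 1.7872*m^2 + 10.206*m - 2.3688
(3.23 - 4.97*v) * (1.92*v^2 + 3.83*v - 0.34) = -9.5424*v^3 - 12.8335*v^2 + 14.0607*v - 1.0982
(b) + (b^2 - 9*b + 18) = b^2 - 8*b + 18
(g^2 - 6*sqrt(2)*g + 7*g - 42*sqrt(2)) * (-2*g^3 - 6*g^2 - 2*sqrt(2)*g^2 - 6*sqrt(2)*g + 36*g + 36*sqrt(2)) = -2*g^5 - 20*g^4 + 10*sqrt(2)*g^4 + 18*g^3 + 100*sqrt(2)*g^3 + 30*sqrt(2)*g^2 + 492*g^2 - 1260*sqrt(2)*g + 72*g - 3024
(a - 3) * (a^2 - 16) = a^3 - 3*a^2 - 16*a + 48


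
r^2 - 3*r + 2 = (r - 2)*(r - 1)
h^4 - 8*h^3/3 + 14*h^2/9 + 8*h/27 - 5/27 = (h - 5/3)*(h - 1)*(h - 1/3)*(h + 1/3)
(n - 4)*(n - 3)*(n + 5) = n^3 - 2*n^2 - 23*n + 60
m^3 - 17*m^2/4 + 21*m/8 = m*(m - 7/2)*(m - 3/4)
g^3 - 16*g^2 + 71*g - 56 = (g - 8)*(g - 7)*(g - 1)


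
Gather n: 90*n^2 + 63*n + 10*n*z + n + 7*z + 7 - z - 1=90*n^2 + n*(10*z + 64) + 6*z + 6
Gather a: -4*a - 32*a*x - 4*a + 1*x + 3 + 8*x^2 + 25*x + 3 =a*(-32*x - 8) + 8*x^2 + 26*x + 6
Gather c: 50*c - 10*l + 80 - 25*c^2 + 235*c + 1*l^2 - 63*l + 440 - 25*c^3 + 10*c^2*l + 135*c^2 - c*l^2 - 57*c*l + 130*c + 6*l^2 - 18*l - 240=-25*c^3 + c^2*(10*l + 110) + c*(-l^2 - 57*l + 415) + 7*l^2 - 91*l + 280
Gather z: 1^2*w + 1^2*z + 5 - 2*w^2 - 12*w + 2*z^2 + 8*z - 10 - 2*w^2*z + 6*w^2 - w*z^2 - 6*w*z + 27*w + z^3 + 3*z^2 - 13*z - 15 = 4*w^2 + 16*w + z^3 + z^2*(5 - w) + z*(-2*w^2 - 6*w - 4) - 20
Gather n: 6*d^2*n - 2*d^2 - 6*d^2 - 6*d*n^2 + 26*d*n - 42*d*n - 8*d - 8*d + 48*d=-8*d^2 - 6*d*n^2 + 32*d + n*(6*d^2 - 16*d)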